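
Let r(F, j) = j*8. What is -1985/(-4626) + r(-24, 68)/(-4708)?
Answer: 1707209/5444802 ≈ 0.31355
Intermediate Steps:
r(F, j) = 8*j
-1985/(-4626) + r(-24, 68)/(-4708) = -1985/(-4626) + (8*68)/(-4708) = -1985*(-1/4626) + 544*(-1/4708) = 1985/4626 - 136/1177 = 1707209/5444802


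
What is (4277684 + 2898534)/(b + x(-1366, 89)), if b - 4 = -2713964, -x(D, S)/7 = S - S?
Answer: -3588109/1356980 ≈ -2.6442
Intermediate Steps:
x(D, S) = 0 (x(D, S) = -7*(S - S) = -7*0 = 0)
b = -2713960 (b = 4 - 2713964 = -2713960)
(4277684 + 2898534)/(b + x(-1366, 89)) = (4277684 + 2898534)/(-2713960 + 0) = 7176218/(-2713960) = 7176218*(-1/2713960) = -3588109/1356980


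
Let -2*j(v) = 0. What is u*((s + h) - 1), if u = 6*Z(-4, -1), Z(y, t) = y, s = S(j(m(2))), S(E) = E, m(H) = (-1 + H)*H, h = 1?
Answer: 0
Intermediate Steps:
m(H) = H*(-1 + H)
j(v) = 0 (j(v) = -½*0 = 0)
s = 0
u = -24 (u = 6*(-4) = -24)
u*((s + h) - 1) = -24*((0 + 1) - 1) = -24*(1 - 1) = -24*0 = 0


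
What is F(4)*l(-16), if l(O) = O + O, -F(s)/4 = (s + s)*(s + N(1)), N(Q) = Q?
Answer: 5120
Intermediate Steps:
F(s) = -8*s*(1 + s) (F(s) = -4*(s + s)*(s + 1) = -4*2*s*(1 + s) = -8*s*(1 + s))
l(O) = 2*O
F(4)*l(-16) = (-8*4*(1 + 4))*(2*(-16)) = -8*4*5*(-32) = -160*(-32) = 5120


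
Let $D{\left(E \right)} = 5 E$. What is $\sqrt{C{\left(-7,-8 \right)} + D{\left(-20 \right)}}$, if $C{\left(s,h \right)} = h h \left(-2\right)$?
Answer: $2 i \sqrt{57} \approx 15.1 i$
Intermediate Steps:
$C{\left(s,h \right)} = - 2 h^{2}$ ($C{\left(s,h \right)} = h^{2} \left(-2\right) = - 2 h^{2}$)
$\sqrt{C{\left(-7,-8 \right)} + D{\left(-20 \right)}} = \sqrt{- 2 \left(-8\right)^{2} + 5 \left(-20\right)} = \sqrt{\left(-2\right) 64 - 100} = \sqrt{-128 - 100} = \sqrt{-228} = 2 i \sqrt{57}$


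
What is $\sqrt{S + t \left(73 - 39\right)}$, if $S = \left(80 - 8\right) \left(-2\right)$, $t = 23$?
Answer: $\sqrt{638} \approx 25.259$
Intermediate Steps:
$S = -144$ ($S = 72 \left(-2\right) = -144$)
$\sqrt{S + t \left(73 - 39\right)} = \sqrt{-144 + 23 \left(73 - 39\right)} = \sqrt{-144 + 23 \cdot 34} = \sqrt{-144 + 782} = \sqrt{638}$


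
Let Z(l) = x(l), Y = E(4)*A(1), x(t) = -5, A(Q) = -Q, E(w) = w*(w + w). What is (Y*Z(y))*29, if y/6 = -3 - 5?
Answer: 4640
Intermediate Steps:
y = -48 (y = 6*(-3 - 5) = 6*(-8) = -48)
E(w) = 2*w² (E(w) = w*(2*w) = 2*w²)
Y = -32 (Y = (2*4²)*(-1*1) = (2*16)*(-1) = 32*(-1) = -32)
Z(l) = -5
(Y*Z(y))*29 = -32*(-5)*29 = 160*29 = 4640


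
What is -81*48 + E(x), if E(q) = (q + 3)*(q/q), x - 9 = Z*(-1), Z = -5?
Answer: -3871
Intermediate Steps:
x = 14 (x = 9 - 5*(-1) = 9 + 5 = 14)
E(q) = 3 + q (E(q) = (3 + q)*1 = 3 + q)
-81*48 + E(x) = -81*48 + (3 + 14) = -3888 + 17 = -3871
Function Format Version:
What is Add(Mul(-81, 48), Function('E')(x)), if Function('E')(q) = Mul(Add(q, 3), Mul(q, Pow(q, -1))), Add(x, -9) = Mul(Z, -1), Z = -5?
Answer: -3871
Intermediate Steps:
x = 14 (x = Add(9, Mul(-5, -1)) = Add(9, 5) = 14)
Function('E')(q) = Add(3, q) (Function('E')(q) = Mul(Add(3, q), 1) = Add(3, q))
Add(Mul(-81, 48), Function('E')(x)) = Add(Mul(-81, 48), Add(3, 14)) = Add(-3888, 17) = -3871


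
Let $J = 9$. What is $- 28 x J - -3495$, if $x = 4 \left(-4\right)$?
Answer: $7527$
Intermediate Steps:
$x = -16$
$- 28 x J - -3495 = \left(-28\right) \left(-16\right) 9 - -3495 = 448 \cdot 9 + 3495 = 4032 + 3495 = 7527$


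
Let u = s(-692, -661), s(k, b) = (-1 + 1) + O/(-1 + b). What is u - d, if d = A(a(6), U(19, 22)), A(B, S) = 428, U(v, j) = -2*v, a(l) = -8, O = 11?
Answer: -283347/662 ≈ -428.02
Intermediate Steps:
s(k, b) = 11/(-1 + b) (s(k, b) = (-1 + 1) + 11/(-1 + b) = 0 + 11/(-1 + b) = 11/(-1 + b))
u = -11/662 (u = 11/(-1 - 661) = 11/(-662) = 11*(-1/662) = -11/662 ≈ -0.016616)
d = 428
u - d = -11/662 - 1*428 = -11/662 - 428 = -283347/662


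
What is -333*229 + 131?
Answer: -76126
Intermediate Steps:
-333*229 + 131 = -76257 + 131 = -76126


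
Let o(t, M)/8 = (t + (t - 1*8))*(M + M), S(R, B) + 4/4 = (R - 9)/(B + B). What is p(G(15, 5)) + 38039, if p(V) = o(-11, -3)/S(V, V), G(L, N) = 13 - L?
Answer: 272033/7 ≈ 38862.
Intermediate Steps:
S(R, B) = -1 + (-9 + R)/(2*B) (S(R, B) = -1 + (R - 9)/(B + B) = -1 + (-9 + R)/((2*B)) = -1 + (-9 + R)*(1/(2*B)) = -1 + (-9 + R)/(2*B))
o(t, M) = 16*M*(-8 + 2*t) (o(t, M) = 8*((t + (t - 1*8))*(M + M)) = 8*((t + (t - 8))*(2*M)) = 8*((t + (-8 + t))*(2*M)) = 8*((-8 + 2*t)*(2*M)) = 8*(2*M*(-8 + 2*t)) = 16*M*(-8 + 2*t))
p(V) = 2880*V/(-9 - V) (p(V) = (32*(-3)*(-4 - 11))/(((-9 + V - 2*V)/(2*V))) = (32*(-3)*(-15))/(((-9 - V)/(2*V))) = 1440*(2*V/(-9 - V)) = 2880*V/(-9 - V))
p(G(15, 5)) + 38039 = -2880*(13 - 1*15)/(9 + (13 - 1*15)) + 38039 = -2880*(13 - 15)/(9 + (13 - 15)) + 38039 = -2880*(-2)/(9 - 2) + 38039 = -2880*(-2)/7 + 38039 = -2880*(-2)*⅐ + 38039 = 5760/7 + 38039 = 272033/7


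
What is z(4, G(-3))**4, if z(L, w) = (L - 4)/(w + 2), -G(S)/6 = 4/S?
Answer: 0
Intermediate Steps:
G(S) = -24/S
z(L, w) = (-4 + L)/(2 + w)
z(4, G(-3))**4 = ((-4 + 4)/(2 - 24/(-3)))**4 = (0/(2 - 24*(-1/3)))**4 = (0/(2 + 8))**4 = (0/10)**4 = ((1/10)*0)**4 = 0**4 = 0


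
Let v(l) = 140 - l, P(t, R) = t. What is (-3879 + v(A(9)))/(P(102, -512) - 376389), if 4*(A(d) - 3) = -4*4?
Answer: 1246/125429 ≈ 0.0099339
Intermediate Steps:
A(d) = -1 (A(d) = 3 + (-4*4)/4 = 3 + (¼)*(-16) = 3 - 4 = -1)
(-3879 + v(A(9)))/(P(102, -512) - 376389) = (-3879 + (140 - 1*(-1)))/(102 - 376389) = (-3879 + (140 + 1))/(-376287) = (-3879 + 141)*(-1/376287) = -3738*(-1/376287) = 1246/125429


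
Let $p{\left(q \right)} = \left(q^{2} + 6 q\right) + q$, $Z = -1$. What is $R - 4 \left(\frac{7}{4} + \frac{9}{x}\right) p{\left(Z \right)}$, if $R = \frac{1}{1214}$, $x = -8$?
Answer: $\frac{18211}{1214} \approx 15.001$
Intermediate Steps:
$R = \frac{1}{1214} \approx 0.00082372$
$p{\left(q \right)} = q^{2} + 7 q$
$R - 4 \left(\frac{7}{4} + \frac{9}{x}\right) p{\left(Z \right)} = \frac{1}{1214} - 4 \left(\frac{7}{4} + \frac{9}{-8}\right) \left(- (7 - 1)\right) = \frac{1}{1214} - 4 \left(7 \cdot \frac{1}{4} + 9 \left(- \frac{1}{8}\right)\right) \left(\left(-1\right) 6\right) = \frac{1}{1214} - 4 \left(\frac{7}{4} - \frac{9}{8}\right) \left(-6\right) = \frac{1}{1214} - 4 \cdot \frac{5}{8} \left(-6\right) = \frac{1}{1214} - \frac{5}{2} \left(-6\right) = \frac{1}{1214} - -15 = \frac{1}{1214} + 15 = \frac{18211}{1214}$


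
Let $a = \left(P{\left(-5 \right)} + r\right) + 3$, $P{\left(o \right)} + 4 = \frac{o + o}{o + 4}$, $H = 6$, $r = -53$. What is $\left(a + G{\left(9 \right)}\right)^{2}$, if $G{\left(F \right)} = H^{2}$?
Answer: $64$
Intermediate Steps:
$G{\left(F \right)} = 36$ ($G{\left(F \right)} = 6^{2} = 36$)
$P{\left(o \right)} = -4 + \frac{2 o}{4 + o}$ ($P{\left(o \right)} = -4 + \frac{o + o}{o + 4} = -4 + \frac{2 o}{4 + o}$)
$a = -44$ ($a = \left(\frac{2 \left(-8 - -5\right)}{4 - 5} - 53\right) + 3 = \left(\frac{2 \left(-8 + 5\right)}{-1} - 53\right) + 3 = \left(2 \left(-1\right) \left(-3\right) - 53\right) + 3 = \left(6 - 53\right) + 3 = -47 + 3 = -44$)
$\left(a + G{\left(9 \right)}\right)^{2} = \left(-44 + 36\right)^{2} = \left(-8\right)^{2} = 64$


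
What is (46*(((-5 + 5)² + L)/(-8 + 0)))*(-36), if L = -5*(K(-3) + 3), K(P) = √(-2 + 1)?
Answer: -3105 - 1035*I ≈ -3105.0 - 1035.0*I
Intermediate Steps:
K(P) = I (K(P) = √(-1) = I)
L = -15 - 5*I (L = -5*(I + 3) = -5*(3 + I) = -15 - 5*I ≈ -15.0 - 5.0*I)
(46*(((-5 + 5)² + L)/(-8 + 0)))*(-36) = (46*(((-5 + 5)² + (-15 - 5*I))/(-8 + 0)))*(-36) = (46*((0² + (-15 - 5*I))/(-8)))*(-36) = (46*((0 + (-15 - 5*I))*(-⅛)))*(-36) = (46*((-15 - 5*I)*(-⅛)))*(-36) = (46*(15/8 + 5*I/8))*(-36) = (345/4 + 115*I/4)*(-36) = -3105 - 1035*I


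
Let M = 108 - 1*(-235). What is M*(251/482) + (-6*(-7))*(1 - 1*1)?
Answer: 86093/482 ≈ 178.62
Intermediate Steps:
M = 343 (M = 108 + 235 = 343)
M*(251/482) + (-6*(-7))*(1 - 1*1) = 343*(251/482) + (-6*(-7))*(1 - 1*1) = 343*(251*(1/482)) + 42*(1 - 1) = 343*(251/482) + 42*0 = 86093/482 + 0 = 86093/482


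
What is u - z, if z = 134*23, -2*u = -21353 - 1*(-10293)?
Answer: 2448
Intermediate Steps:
u = 5530 (u = -(-21353 - 1*(-10293))/2 = -(-21353 + 10293)/2 = -1/2*(-11060) = 5530)
z = 3082
u - z = 5530 - 1*3082 = 5530 - 3082 = 2448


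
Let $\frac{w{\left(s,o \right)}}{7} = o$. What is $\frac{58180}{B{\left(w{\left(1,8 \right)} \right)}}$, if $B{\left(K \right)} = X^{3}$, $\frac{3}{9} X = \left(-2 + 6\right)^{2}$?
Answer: $\frac{14545}{27648} \approx 0.52608$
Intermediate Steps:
$X = 48$ ($X = 3 \left(-2 + 6\right)^{2} = 3 \cdot 4^{2} = 3 \cdot 16 = 48$)
$w{\left(s,o \right)} = 7 o$
$B{\left(K \right)} = 110592$ ($B{\left(K \right)} = 48^{3} = 110592$)
$\frac{58180}{B{\left(w{\left(1,8 \right)} \right)}} = \frac{58180}{110592} = 58180 \cdot \frac{1}{110592} = \frac{14545}{27648}$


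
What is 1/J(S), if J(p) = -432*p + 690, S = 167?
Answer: -1/71454 ≈ -1.3995e-5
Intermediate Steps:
J(p) = 690 - 432*p
1/J(S) = 1/(690 - 432*167) = 1/(690 - 72144) = 1/(-71454) = -1/71454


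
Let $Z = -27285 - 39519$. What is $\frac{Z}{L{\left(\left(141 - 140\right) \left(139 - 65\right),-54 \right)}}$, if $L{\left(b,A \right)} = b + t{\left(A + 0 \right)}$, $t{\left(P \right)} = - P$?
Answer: $- \frac{16701}{32} \approx -521.91$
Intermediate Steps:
$Z = -66804$
$L{\left(b,A \right)} = b - A$ ($L{\left(b,A \right)} = b - \left(A + 0\right) = b - A$)
$\frac{Z}{L{\left(\left(141 - 140\right) \left(139 - 65\right),-54 \right)}} = - \frac{66804}{\left(141 - 140\right) \left(139 - 65\right) - -54} = - \frac{66804}{1 \cdot 74 + 54} = - \frac{66804}{74 + 54} = - \frac{66804}{128} = \left(-66804\right) \frac{1}{128} = - \frac{16701}{32}$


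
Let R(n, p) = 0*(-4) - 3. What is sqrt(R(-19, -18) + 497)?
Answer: sqrt(494) ≈ 22.226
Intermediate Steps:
R(n, p) = -3 (R(n, p) = 0 - 3 = -3)
sqrt(R(-19, -18) + 497) = sqrt(-3 + 497) = sqrt(494)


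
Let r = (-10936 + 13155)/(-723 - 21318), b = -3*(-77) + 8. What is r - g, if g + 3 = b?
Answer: -5203895/22041 ≈ -236.10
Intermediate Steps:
b = 239 (b = 231 + 8 = 239)
r = -2219/22041 (r = 2219/(-22041) = 2219*(-1/22041) = -2219/22041 ≈ -0.10068)
g = 236 (g = -3 + 239 = 236)
r - g = -2219/22041 - 1*236 = -2219/22041 - 236 = -5203895/22041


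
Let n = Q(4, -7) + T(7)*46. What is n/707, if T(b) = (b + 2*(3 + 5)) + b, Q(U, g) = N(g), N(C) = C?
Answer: 1373/707 ≈ 1.9420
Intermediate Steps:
Q(U, g) = g
T(b) = 16 + 2*b (T(b) = (b + 2*8) + b = (b + 16) + b = (16 + b) + b = 16 + 2*b)
n = 1373 (n = -7 + (16 + 2*7)*46 = -7 + (16 + 14)*46 = -7 + 30*46 = -7 + 1380 = 1373)
n/707 = 1373/707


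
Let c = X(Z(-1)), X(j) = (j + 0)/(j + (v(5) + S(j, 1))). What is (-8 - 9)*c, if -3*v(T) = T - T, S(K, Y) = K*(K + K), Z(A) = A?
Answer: 17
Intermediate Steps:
S(K, Y) = 2*K**2 (S(K, Y) = K*(2*K) = 2*K**2)
v(T) = 0 (v(T) = -(T - T)/3 = -1/3*0 = 0)
X(j) = j/(j + 2*j**2) (X(j) = (j + 0)/(j + (0 + 2*j**2)) = j/(j + 2*j**2))
c = -1 (c = 1/(1 + 2*(-1)) = 1/(1 - 2) = 1/(-1) = -1)
(-8 - 9)*c = (-8 - 9)*(-1) = -17*(-1) = 17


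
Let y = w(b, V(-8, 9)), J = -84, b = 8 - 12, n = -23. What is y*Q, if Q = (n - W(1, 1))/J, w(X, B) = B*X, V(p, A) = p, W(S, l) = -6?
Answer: 136/21 ≈ 6.4762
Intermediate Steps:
b = -4
y = 32 (y = -8*(-4) = 32)
Q = 17/84 (Q = (-23 - 1*(-6))/(-84) = (-23 + 6)*(-1/84) = -17*(-1/84) = 17/84 ≈ 0.20238)
y*Q = 32*(17/84) = 136/21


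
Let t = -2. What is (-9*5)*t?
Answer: 90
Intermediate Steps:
(-9*5)*t = -9*5*(-2) = -45*(-2) = 90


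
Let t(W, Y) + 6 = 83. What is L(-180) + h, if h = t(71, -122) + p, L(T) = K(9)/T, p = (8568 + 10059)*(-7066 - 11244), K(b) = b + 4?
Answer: -61390852753/180 ≈ -3.4106e+8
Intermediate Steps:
t(W, Y) = 77 (t(W, Y) = -6 + 83 = 77)
K(b) = 4 + b
p = -341060370 (p = 18627*(-18310) = -341060370)
L(T) = 13/T (L(T) = (4 + 9)/T = 13/T)
h = -341060293 (h = 77 - 341060370 = -341060293)
L(-180) + h = 13/(-180) - 341060293 = 13*(-1/180) - 341060293 = -13/180 - 341060293 = -61390852753/180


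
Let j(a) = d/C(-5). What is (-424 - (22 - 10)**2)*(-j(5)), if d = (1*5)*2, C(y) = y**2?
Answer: 1136/5 ≈ 227.20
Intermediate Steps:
d = 10 (d = 5*2 = 10)
j(a) = 2/5 (j(a) = 10/((-5)**2) = 10/25 = 10*(1/25) = 2/5)
(-424 - (22 - 10)**2)*(-j(5)) = (-424 - (22 - 10)**2)*(-1*2/5) = (-424 - 1*12**2)*(-2/5) = (-424 - 1*144)*(-2/5) = (-424 - 144)*(-2/5) = -568*(-2/5) = 1136/5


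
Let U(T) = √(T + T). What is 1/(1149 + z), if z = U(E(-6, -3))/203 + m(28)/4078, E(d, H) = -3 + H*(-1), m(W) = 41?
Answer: 4078/4685663 ≈ 0.00087031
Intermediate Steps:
E(d, H) = -3 - H
U(T) = √2*√T (U(T) = √(2*T) = √2*√T)
z = 41/4078 (z = (√2*√(-3 - 1*(-3)))/203 + 41/4078 = (√2*√(-3 + 3))*(1/203) + 41*(1/4078) = (√2*√0)*(1/203) + 41/4078 = (√2*0)*(1/203) + 41/4078 = 0*(1/203) + 41/4078 = 0 + 41/4078 = 41/4078 ≈ 0.010054)
1/(1149 + z) = 1/(1149 + 41/4078) = 1/(4685663/4078) = 4078/4685663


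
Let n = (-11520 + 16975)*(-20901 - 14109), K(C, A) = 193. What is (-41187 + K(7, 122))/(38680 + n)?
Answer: 20497/95470435 ≈ 0.00021469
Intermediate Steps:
n = -190979550 (n = 5455*(-35010) = -190979550)
(-41187 + K(7, 122))/(38680 + n) = (-41187 + 193)/(38680 - 190979550) = -40994/(-190940870) = -40994*(-1/190940870) = 20497/95470435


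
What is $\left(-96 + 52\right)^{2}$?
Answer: $1936$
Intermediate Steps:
$\left(-96 + 52\right)^{2} = \left(-44\right)^{2} = 1936$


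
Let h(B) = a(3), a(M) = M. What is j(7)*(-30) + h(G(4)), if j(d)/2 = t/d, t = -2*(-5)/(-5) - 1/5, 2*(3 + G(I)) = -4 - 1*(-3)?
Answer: 153/7 ≈ 21.857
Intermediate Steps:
G(I) = -7/2 (G(I) = -3 + (-4 - 1*(-3))/2 = -3 + (-4 + 3)/2 = -3 + (½)*(-1) = -3 - ½ = -7/2)
h(B) = 3
t = -11/5 (t = 10*(-⅕) - 1*⅕ = -2 - ⅕ = -11/5 ≈ -2.2000)
j(d) = -22/(5*d) (j(d) = 2*(-11/(5*d)) = -22/(5*d))
j(7)*(-30) + h(G(4)) = -22/5/7*(-30) + 3 = -22/5*⅐*(-30) + 3 = -22/35*(-30) + 3 = 132/7 + 3 = 153/7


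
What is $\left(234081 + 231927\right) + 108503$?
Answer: $574511$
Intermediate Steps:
$\left(234081 + 231927\right) + 108503 = 466008 + 108503 = 574511$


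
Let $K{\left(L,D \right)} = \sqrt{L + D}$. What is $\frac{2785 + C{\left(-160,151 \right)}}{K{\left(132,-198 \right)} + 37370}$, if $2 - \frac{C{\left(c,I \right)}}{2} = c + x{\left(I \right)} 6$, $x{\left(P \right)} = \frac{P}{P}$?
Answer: $\frac{57867445}{698258483} - \frac{3097 i \sqrt{66}}{1396516966} \approx 0.082874 - 1.8016 \cdot 10^{-5} i$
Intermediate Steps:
$x{\left(P \right)} = 1$
$K{\left(L,D \right)} = \sqrt{D + L}$
$C{\left(c,I \right)} = -8 - 2 c$ ($C{\left(c,I \right)} = 4 - 2 \left(c + 1 \cdot 6\right) = 4 - 2 \left(c + 6\right) = 4 - 2 \left(6 + c\right) = 4 - \left(12 + 2 c\right) = -8 - 2 c$)
$\frac{2785 + C{\left(-160,151 \right)}}{K{\left(132,-198 \right)} + 37370} = \frac{2785 - -312}{\sqrt{-198 + 132} + 37370} = \frac{2785 + \left(-8 + 320\right)}{\sqrt{-66} + 37370} = \frac{2785 + 312}{i \sqrt{66} + 37370} = \frac{3097}{37370 + i \sqrt{66}}$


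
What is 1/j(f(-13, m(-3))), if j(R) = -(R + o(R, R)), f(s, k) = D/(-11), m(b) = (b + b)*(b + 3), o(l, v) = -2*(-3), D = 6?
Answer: -11/60 ≈ -0.18333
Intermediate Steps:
o(l, v) = 6
m(b) = 2*b*(3 + b) (m(b) = (2*b)*(3 + b) = 2*b*(3 + b))
f(s, k) = -6/11 (f(s, k) = 6/(-11) = 6*(-1/11) = -6/11)
j(R) = -6 - R (j(R) = -(R + 6) = -(6 + R) = -6 - R)
1/j(f(-13, m(-3))) = 1/(-6 - 1*(-6/11)) = 1/(-6 + 6/11) = 1/(-60/11) = -11/60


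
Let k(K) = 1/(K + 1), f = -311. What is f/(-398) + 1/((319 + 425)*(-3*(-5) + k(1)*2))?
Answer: 1851271/2368896 ≈ 0.78149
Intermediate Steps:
k(K) = 1/(1 + K)
f/(-398) + 1/((319 + 425)*(-3*(-5) + k(1)*2)) = -311/(-398) + 1/((319 + 425)*(-3*(-5) + 2/(1 + 1))) = -311*(-1/398) + 1/(744*(15 + 2/2)) = 311/398 + 1/(744*(15 + (1/2)*2)) = 311/398 + 1/(744*(15 + 1)) = 311/398 + (1/744)/16 = 311/398 + (1/744)*(1/16) = 311/398 + 1/11904 = 1851271/2368896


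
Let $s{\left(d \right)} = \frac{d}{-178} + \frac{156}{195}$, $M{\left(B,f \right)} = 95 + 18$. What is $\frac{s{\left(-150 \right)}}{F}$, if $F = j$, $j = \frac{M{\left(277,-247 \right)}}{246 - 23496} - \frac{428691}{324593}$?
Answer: $- \frac{1103340295950}{890333283551} \approx -1.2392$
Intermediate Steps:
$M{\left(B,f \right)} = 113$
$j = - \frac{10003744759}{7546787250}$ ($j = \frac{113}{246 - 23496} - \frac{428691}{324593} = \frac{113}{-23250} - \frac{428691}{324593} = 113 \left(- \frac{1}{23250}\right) - \frac{428691}{324593} = - \frac{113}{23250} - \frac{428691}{324593} = - \frac{10003744759}{7546787250} \approx -1.3256$)
$F = - \frac{10003744759}{7546787250} \approx -1.3256$
$s{\left(d \right)} = \frac{4}{5} - \frac{d}{178}$ ($s{\left(d \right)} = d \left(- \frac{1}{178}\right) + 156 \cdot \frac{1}{195} = - \frac{d}{178} + \frac{4}{5} = \frac{4}{5} - \frac{d}{178}$)
$\frac{s{\left(-150 \right)}}{F} = \frac{\frac{4}{5} - - \frac{75}{89}}{- \frac{10003744759}{7546787250}} = \left(\frac{4}{5} + \frac{75}{89}\right) \left(- \frac{7546787250}{10003744759}\right) = \frac{731}{445} \left(- \frac{7546787250}{10003744759}\right) = - \frac{1103340295950}{890333283551}$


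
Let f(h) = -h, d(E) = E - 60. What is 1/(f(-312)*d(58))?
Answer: -1/624 ≈ -0.0016026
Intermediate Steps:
d(E) = -60 + E
1/(f(-312)*d(58)) = 1/(((-1*(-312)))*(-60 + 58)) = 1/(312*(-2)) = (1/312)*(-½) = -1/624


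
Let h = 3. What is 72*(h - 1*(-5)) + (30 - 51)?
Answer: 555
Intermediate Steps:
72*(h - 1*(-5)) + (30 - 51) = 72*(3 - 1*(-5)) + (30 - 51) = 72*(3 + 5) - 21 = 72*8 - 21 = 576 - 21 = 555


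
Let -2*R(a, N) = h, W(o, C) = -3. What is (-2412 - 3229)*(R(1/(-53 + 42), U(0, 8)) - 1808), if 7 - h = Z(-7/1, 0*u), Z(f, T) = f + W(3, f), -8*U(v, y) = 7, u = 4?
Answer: 20493753/2 ≈ 1.0247e+7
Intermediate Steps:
U(v, y) = -7/8 (U(v, y) = -1/8*7 = -7/8)
Z(f, T) = -3 + f (Z(f, T) = f - 3 = -3 + f)
h = 17 (h = 7 - (-3 - 7/1) = 7 - (-3 - 7*1) = 7 - (-3 - 7) = 7 - 1*(-10) = 7 + 10 = 17)
R(a, N) = -17/2 (R(a, N) = -1/2*17 = -17/2)
(-2412 - 3229)*(R(1/(-53 + 42), U(0, 8)) - 1808) = (-2412 - 3229)*(-17/2 - 1808) = -5641*(-3633/2) = 20493753/2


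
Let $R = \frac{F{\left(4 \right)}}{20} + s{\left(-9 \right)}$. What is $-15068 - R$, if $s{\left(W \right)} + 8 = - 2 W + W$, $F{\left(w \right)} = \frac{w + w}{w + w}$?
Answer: $- \frac{301381}{20} \approx -15069.0$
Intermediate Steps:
$F{\left(w \right)} = 1$ ($F{\left(w \right)} = \frac{2 w}{2 w} = 2 w \frac{1}{2 w} = 1$)
$s{\left(W \right)} = -8 - W$ ($s{\left(W \right)} = -8 + \left(- 2 W + W\right) = -8 - W$)
$R = \frac{21}{20}$ ($R = \frac{1}{20} \cdot 1 - -1 = \frac{1}{20} \cdot 1 + \left(-8 + 9\right) = \frac{1}{20} + 1 = \frac{21}{20} \approx 1.05$)
$-15068 - R = -15068 - \frac{21}{20} = - \frac{301381}{20}$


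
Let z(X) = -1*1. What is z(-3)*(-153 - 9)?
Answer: 162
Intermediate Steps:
z(X) = -1
z(-3)*(-153 - 9) = -(-153 - 9) = -1*(-162) = 162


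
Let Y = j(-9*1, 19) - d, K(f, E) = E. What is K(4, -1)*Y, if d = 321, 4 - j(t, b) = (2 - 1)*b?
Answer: 336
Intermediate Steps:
j(t, b) = 4 - b (j(t, b) = 4 - (2 - 1)*b = 4 - b)
Y = -336 (Y = (4 - 1*19) - 1*321 = (4 - 19) - 321 = -15 - 321 = -336)
K(4, -1)*Y = -1*(-336) = 336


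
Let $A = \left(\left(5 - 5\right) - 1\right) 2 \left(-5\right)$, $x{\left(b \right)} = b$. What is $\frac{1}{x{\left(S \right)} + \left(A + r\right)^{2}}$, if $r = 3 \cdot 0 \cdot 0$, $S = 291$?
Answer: $\frac{1}{391} \approx 0.0025575$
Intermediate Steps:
$r = 0$ ($r = 0 \cdot 0 = 0$)
$A = 10$ ($A = \left(0 - 1\right) 2 \left(-5\right) = \left(-1\right) 2 \left(-5\right) = \left(-2\right) \left(-5\right) = 10$)
$\frac{1}{x{\left(S \right)} + \left(A + r\right)^{2}} = \frac{1}{291 + \left(10 + 0\right)^{2}} = \frac{1}{291 + 10^{2}} = \frac{1}{291 + 100} = \frac{1}{391}$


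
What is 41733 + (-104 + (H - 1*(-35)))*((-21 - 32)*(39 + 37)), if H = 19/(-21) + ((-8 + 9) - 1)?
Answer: 6789497/21 ≈ 3.2331e+5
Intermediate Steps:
H = -19/21 (H = 19*(-1/21) + (1 - 1) = -19/21 + 0 = -19/21 ≈ -0.90476)
41733 + (-104 + (H - 1*(-35)))*((-21 - 32)*(39 + 37)) = 41733 + (-104 + (-19/21 - 1*(-35)))*((-21 - 32)*(39 + 37)) = 41733 + (-104 + (-19/21 + 35))*(-53*76) = 41733 + (-104 + 716/21)*(-4028) = 41733 - 1468/21*(-4028) = 41733 + 5913104/21 = 6789497/21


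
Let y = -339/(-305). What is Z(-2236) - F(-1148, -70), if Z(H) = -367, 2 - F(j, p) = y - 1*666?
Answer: -315336/305 ≈ -1033.9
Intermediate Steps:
y = 339/305 (y = -339*(-1/305) = 339/305 ≈ 1.1115)
F(j, p) = 203401/305 (F(j, p) = 2 - (339/305 - 1*666) = 2 - (339/305 - 666) = 2 - 1*(-202791/305) = 2 + 202791/305 = 203401/305)
Z(-2236) - F(-1148, -70) = -367 - 1*203401/305 = -367 - 203401/305 = -315336/305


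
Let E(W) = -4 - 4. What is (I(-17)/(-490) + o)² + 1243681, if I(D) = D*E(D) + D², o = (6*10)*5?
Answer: 12803681549/9604 ≈ 1.3332e+6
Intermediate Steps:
o = 300 (o = 60*5 = 300)
E(W) = -8
I(D) = D² - 8*D (I(D) = D*(-8) + D² = -8*D + D² = D² - 8*D)
(I(-17)/(-490) + o)² + 1243681 = (-17*(-8 - 17)/(-490) + 300)² + 1243681 = (-17*(-25)*(-1/490) + 300)² + 1243681 = (425*(-1/490) + 300)² + 1243681 = (-85/98 + 300)² + 1243681 = (29315/98)² + 1243681 = 859369225/9604 + 1243681 = 12803681549/9604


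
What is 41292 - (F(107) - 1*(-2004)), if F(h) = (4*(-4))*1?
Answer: 39304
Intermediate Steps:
F(h) = -16 (F(h) = -16*1 = -16)
41292 - (F(107) - 1*(-2004)) = 41292 - (-16 - 1*(-2004)) = 41292 - (-16 + 2004) = 41292 - 1*1988 = 41292 - 1988 = 39304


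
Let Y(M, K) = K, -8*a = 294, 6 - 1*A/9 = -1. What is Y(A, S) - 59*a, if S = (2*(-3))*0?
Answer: 8673/4 ≈ 2168.3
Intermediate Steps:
A = 63 (A = 54 - 9*(-1) = 54 + 9 = 63)
a = -147/4 (a = -⅛*294 = -147/4 ≈ -36.750)
S = 0 (S = -6*0 = 0)
Y(A, S) - 59*a = 0 - 59*(-147/4) = 0 + 8673/4 = 8673/4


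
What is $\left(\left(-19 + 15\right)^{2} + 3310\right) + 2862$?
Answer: $6188$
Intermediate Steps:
$\left(\left(-19 + 15\right)^{2} + 3310\right) + 2862 = \left(\left(-4\right)^{2} + 3310\right) + 2862 = \left(16 + 3310\right) + 2862 = 3326 + 2862 = 6188$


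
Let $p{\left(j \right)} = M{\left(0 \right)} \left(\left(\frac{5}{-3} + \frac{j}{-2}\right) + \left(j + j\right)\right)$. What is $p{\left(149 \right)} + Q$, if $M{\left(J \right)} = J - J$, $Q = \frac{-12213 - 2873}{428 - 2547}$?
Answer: $\frac{15086}{2119} \approx 7.1194$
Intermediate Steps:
$Q = \frac{15086}{2119}$ ($Q = - \frac{15086}{-2119} = \left(-15086\right) \left(- \frac{1}{2119}\right) = \frac{15086}{2119} \approx 7.1194$)
$M{\left(J \right)} = 0$
$p{\left(j \right)} = 0$ ($p{\left(j \right)} = 0 \left(\left(\frac{5}{-3} + \frac{j}{-2}\right) + \left(j + j\right)\right) = 0 \left(\left(5 \left(- \frac{1}{3}\right) + j \left(- \frac{1}{2}\right)\right) + 2 j\right) = 0 \left(\left(- \frac{5}{3} - \frac{j}{2}\right) + 2 j\right) = 0 \left(- \frac{5}{3} + \frac{3 j}{2}\right) = 0$)
$p{\left(149 \right)} + Q = 0 + \frac{15086}{2119} = \frac{15086}{2119}$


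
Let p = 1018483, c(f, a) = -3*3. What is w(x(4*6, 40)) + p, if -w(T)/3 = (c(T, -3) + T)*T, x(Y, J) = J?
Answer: 1014763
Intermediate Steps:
c(f, a) = -9
w(T) = -3*T*(-9 + T) (w(T) = -3*(-9 + T)*T = -3*T*(-9 + T))
w(x(4*6, 40)) + p = 3*40*(9 - 1*40) + 1018483 = 3*40*(9 - 40) + 1018483 = 3*40*(-31) + 1018483 = -3720 + 1018483 = 1014763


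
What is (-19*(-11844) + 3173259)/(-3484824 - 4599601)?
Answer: -679659/1616885 ≈ -0.42035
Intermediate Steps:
(-19*(-11844) + 3173259)/(-3484824 - 4599601) = (225036 + 3173259)/(-8084425) = 3398295*(-1/8084425) = -679659/1616885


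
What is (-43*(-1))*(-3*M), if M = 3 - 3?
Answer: 0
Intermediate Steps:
M = 0
(-43*(-1))*(-3*M) = (-43*(-1))*(-3*0) = 43*0 = 0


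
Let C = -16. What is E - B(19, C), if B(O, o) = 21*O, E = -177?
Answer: -576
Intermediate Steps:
E - B(19, C) = -177 - 21*19 = -177 - 1*399 = -177 - 399 = -576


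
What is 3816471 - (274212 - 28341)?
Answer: 3570600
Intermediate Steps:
3816471 - (274212 - 28341) = 3816471 - 1*245871 = 3816471 - 245871 = 3570600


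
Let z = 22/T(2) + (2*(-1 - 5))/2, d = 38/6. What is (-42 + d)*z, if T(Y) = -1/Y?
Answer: 5350/3 ≈ 1783.3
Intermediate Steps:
d = 19/3 (d = 38*(1/6) = 19/3 ≈ 6.3333)
z = -50 (z = 22/((-1/2)) + (2*(-1 - 5))/2 = 22/((-1*1/2)) + (2*(-6))*(1/2) = 22/(-1/2) - 12*1/2 = 22*(-2) - 6 = -44 - 6 = -50)
(-42 + d)*z = (-42 + 19/3)*(-50) = -107/3*(-50) = 5350/3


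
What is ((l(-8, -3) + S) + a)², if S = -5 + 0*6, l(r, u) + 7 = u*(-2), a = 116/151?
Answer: 624100/22801 ≈ 27.372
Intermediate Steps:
a = 116/151 (a = 116*(1/151) = 116/151 ≈ 0.76821)
l(r, u) = -7 - 2*u (l(r, u) = -7 + u*(-2) = -7 - 2*u)
S = -5 (S = -5 + 0 = -5)
((l(-8, -3) + S) + a)² = (((-7 - 2*(-3)) - 5) + 116/151)² = (((-7 + 6) - 5) + 116/151)² = ((-1 - 5) + 116/151)² = (-6 + 116/151)² = (-790/151)² = 624100/22801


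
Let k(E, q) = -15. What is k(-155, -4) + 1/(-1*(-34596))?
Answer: -518939/34596 ≈ -15.000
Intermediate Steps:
k(-155, -4) + 1/(-1*(-34596)) = -15 + 1/(-1*(-34596)) = -15 + 1/34596 = -518939/34596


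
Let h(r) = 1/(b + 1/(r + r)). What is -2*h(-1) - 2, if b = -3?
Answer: -10/7 ≈ -1.4286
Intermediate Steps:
h(r) = 1/(-3 + 1/(2*r)) (h(r) = 1/(-3 + 1/(r + r)) = 1/(-3 + 1/(2*r)))
-2*h(-1) - 2 = -(-4)*(-1)/(-1 + 6*(-1)) - 2 = -(-4)*(-1)/(-1 - 6) - 2 = -(-4)*(-1)/(-7) - 2 = -(-4)*(-1)*(-1)/7 - 2 = -2*(-2/7) - 2 = 4/7 - 2 = -10/7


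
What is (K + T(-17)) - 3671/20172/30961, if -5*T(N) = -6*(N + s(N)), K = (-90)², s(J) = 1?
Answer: 25234127959613/3122726460 ≈ 8080.8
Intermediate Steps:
K = 8100
T(N) = 6/5 + 6*N/5 (T(N) = -(-6)*(N + 1)/5 = -(-6)*(1 + N)/5 = -(-6 - 6*N)/5 = 6/5 + 6*N/5)
(K + T(-17)) - 3671/20172/30961 = (8100 + (6/5 + (6/5)*(-17))) - 3671/20172/30961 = (8100 + (6/5 - 102/5)) - 3671*1/20172*(1/30961) = (8100 - 96/5) - 3671/20172*1/30961 = 40404/5 - 3671/624545292 = 25234127959613/3122726460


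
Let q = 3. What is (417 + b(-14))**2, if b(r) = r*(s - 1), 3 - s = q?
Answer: 185761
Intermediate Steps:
s = 0 (s = 3 - 1*3 = 3 - 3 = 0)
b(r) = -r (b(r) = r*(0 - 1) = r*(-1) = -r)
(417 + b(-14))**2 = (417 - 1*(-14))**2 = (417 + 14)**2 = 431**2 = 185761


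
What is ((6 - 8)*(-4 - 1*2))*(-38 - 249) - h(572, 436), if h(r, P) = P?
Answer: -3880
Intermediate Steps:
((6 - 8)*(-4 - 1*2))*(-38 - 249) - h(572, 436) = ((6 - 8)*(-4 - 1*2))*(-38 - 249) - 1*436 = -2*(-4 - 2)*(-287) - 436 = -2*(-6)*(-287) - 436 = 12*(-287) - 436 = -3444 - 436 = -3880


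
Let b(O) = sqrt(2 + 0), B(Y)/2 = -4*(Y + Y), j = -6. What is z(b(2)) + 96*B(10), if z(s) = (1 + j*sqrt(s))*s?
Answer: -15360 + sqrt(2) - 6*2**(3/4) ≈ -15369.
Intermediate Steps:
B(Y) = -16*Y (B(Y) = 2*(-4*(Y + Y)) = 2*(-8*Y) = -16*Y)
b(O) = sqrt(2)
z(s) = s*(1 - 6*sqrt(s)) (z(s) = (1 - 6*sqrt(s))*s = s*(1 - 6*sqrt(s)))
z(b(2)) + 96*B(10) = (sqrt(2) - 6*2**(3/4)) + 96*(-16*10) = (sqrt(2) - 6*2**(3/4)) + 96*(-160) = (sqrt(2) - 6*2**(3/4)) - 15360 = -15360 + sqrt(2) - 6*2**(3/4)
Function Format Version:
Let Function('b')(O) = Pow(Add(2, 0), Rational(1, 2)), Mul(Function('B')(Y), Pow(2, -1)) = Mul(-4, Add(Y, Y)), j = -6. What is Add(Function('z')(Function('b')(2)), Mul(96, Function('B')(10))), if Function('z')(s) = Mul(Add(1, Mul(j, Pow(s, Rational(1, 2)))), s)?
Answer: Add(-15360, Pow(2, Rational(1, 2)), Mul(-6, Pow(2, Rational(3, 4)))) ≈ -15369.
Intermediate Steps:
Function('B')(Y) = Mul(-16, Y) (Function('B')(Y) = Mul(2, Mul(-4, Add(Y, Y))) = Mul(2, Mul(-4, Mul(2, Y))) = Mul(2, Mul(-8, Y)) = Mul(-16, Y))
Function('b')(O) = Pow(2, Rational(1, 2))
Function('z')(s) = Mul(s, Add(1, Mul(-6, Pow(s, Rational(1, 2))))) (Function('z')(s) = Mul(Add(1, Mul(-6, Pow(s, Rational(1, 2)))), s) = Mul(s, Add(1, Mul(-6, Pow(s, Rational(1, 2))))))
Add(Function('z')(Function('b')(2)), Mul(96, Function('B')(10))) = Add(Add(Pow(2, Rational(1, 2)), Mul(-6, Pow(Pow(2, Rational(1, 2)), Rational(3, 2)))), Mul(96, Mul(-16, 10))) = Add(Add(Pow(2, Rational(1, 2)), Mul(-6, Pow(2, Rational(3, 4)))), Mul(96, -160)) = Add(Add(Pow(2, Rational(1, 2)), Mul(-6, Pow(2, Rational(3, 4)))), -15360) = Add(-15360, Pow(2, Rational(1, 2)), Mul(-6, Pow(2, Rational(3, 4))))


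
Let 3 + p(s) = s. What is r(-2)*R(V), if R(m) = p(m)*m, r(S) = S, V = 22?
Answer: -836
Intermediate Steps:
p(s) = -3 + s
R(m) = m*(-3 + m) (R(m) = (-3 + m)*m = m*(-3 + m))
r(-2)*R(V) = -44*(-3 + 22) = -44*19 = -2*418 = -836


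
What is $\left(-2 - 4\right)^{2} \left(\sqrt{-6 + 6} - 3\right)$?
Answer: $-108$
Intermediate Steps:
$\left(-2 - 4\right)^{2} \left(\sqrt{-6 + 6} - 3\right) = \left(-6\right)^{2} \left(\sqrt{0} - 3\right) = 36 \left(0 - 3\right) = 36 \left(-3\right) = -108$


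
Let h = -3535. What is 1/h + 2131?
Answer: 7533084/3535 ≈ 2131.0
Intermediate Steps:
1/h + 2131 = 1/(-3535) + 2131 = -1/3535 + 2131 = 7533084/3535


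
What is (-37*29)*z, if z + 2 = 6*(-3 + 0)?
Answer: 21460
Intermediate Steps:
z = -20 (z = -2 + 6*(-3 + 0) = -2 + 6*(-3) = -2 - 18 = -20)
(-37*29)*z = -37*29*(-20) = -1073*(-20) = 21460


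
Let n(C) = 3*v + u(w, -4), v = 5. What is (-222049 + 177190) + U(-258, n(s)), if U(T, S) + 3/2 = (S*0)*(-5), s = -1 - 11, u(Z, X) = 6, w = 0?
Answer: -89721/2 ≈ -44861.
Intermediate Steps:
s = -12
n(C) = 21 (n(C) = 3*5 + 6 = 15 + 6 = 21)
U(T, S) = -3/2 (U(T, S) = -3/2 + (S*0)*(-5) = -3/2 + 0*(-5) = -3/2 + 0 = -3/2)
(-222049 + 177190) + U(-258, n(s)) = (-222049 + 177190) - 3/2 = -44859 - 3/2 = -89721/2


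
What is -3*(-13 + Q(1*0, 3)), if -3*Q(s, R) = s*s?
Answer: 39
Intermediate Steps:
Q(s, R) = -s²/3 (Q(s, R) = -s*s/3 = -s²/3)
-3*(-13 + Q(1*0, 3)) = -3*(-13 - (1*0)²/3) = -3*(-13 - ⅓*0²) = -3*(-13 - ⅓*0) = -3*(-13 + 0) = -3*(-13) = 39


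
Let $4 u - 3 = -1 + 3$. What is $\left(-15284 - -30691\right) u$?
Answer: $\frac{77035}{4} \approx 19259.0$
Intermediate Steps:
$u = \frac{5}{4}$ ($u = \frac{3}{4} + \frac{-1 + 3}{4} = \frac{3}{4} + \frac{1}{4} \cdot 2 = \frac{3}{4} + \frac{1}{2} = \frac{5}{4} \approx 1.25$)
$\left(-15284 - -30691\right) u = \left(-15284 - -30691\right) \frac{5}{4} = \left(-15284 + 30691\right) \frac{5}{4} = 15407 \cdot \frac{5}{4} = \frac{77035}{4}$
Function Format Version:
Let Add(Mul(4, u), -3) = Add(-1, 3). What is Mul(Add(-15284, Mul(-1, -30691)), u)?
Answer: Rational(77035, 4) ≈ 19259.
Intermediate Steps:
u = Rational(5, 4) (u = Add(Rational(3, 4), Mul(Rational(1, 4), Add(-1, 3))) = Add(Rational(3, 4), Mul(Rational(1, 4), 2)) = Add(Rational(3, 4), Rational(1, 2)) = Rational(5, 4) ≈ 1.2500)
Mul(Add(-15284, Mul(-1, -30691)), u) = Mul(Add(-15284, Mul(-1, -30691)), Rational(5, 4)) = Mul(Add(-15284, 30691), Rational(5, 4)) = Mul(15407, Rational(5, 4)) = Rational(77035, 4)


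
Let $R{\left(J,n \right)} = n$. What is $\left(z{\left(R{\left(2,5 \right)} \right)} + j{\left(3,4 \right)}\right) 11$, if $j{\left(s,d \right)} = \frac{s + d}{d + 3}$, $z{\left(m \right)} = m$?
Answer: $66$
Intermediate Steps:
$j{\left(s,d \right)} = \frac{d + s}{3 + d}$
$\left(z{\left(R{\left(2,5 \right)} \right)} + j{\left(3,4 \right)}\right) 11 = \left(5 + \frac{4 + 3}{3 + 4}\right) 11 = \left(5 + \frac{1}{7} \cdot 7\right) 11 = \left(5 + 1\right) 11 = 6 \cdot 11 = 66$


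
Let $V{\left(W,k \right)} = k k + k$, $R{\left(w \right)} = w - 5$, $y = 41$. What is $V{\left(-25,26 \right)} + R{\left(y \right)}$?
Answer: $738$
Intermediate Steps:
$R{\left(w \right)} = -5 + w$
$V{\left(W,k \right)} = k + k^{2}$ ($V{\left(W,k \right)} = k^{2} + k = k + k^{2}$)
$V{\left(-25,26 \right)} + R{\left(y \right)} = 26 \left(1 + 26\right) + \left(-5 + 41\right) = 26 \cdot 27 + 36 = 702 + 36 = 738$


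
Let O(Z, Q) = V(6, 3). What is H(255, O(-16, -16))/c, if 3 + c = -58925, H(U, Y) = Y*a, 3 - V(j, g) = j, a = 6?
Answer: 9/29464 ≈ 0.00030546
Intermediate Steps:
V(j, g) = 3 - j
O(Z, Q) = -3 (O(Z, Q) = 3 - 1*6 = 3 - 6 = -3)
H(U, Y) = 6*Y (H(U, Y) = Y*6 = 6*Y)
c = -58928 (c = -3 - 58925 = -58928)
H(255, O(-16, -16))/c = (6*(-3))/(-58928) = -18*(-1/58928) = 9/29464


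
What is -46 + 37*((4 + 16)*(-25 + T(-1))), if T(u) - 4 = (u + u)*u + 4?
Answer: -11146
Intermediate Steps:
T(u) = 8 + 2*u**2 (T(u) = 4 + ((u + u)*u + 4) = 4 + ((2*u)*u + 4) = 4 + (2*u**2 + 4) = 4 + (4 + 2*u**2) = 8 + 2*u**2)
-46 + 37*((4 + 16)*(-25 + T(-1))) = -46 + 37*((4 + 16)*(-25 + (8 + 2*(-1)**2))) = -46 + 37*(20*(-25 + (8 + 2*1))) = -46 + 37*(20*(-25 + (8 + 2))) = -46 + 37*(20*(-25 + 10)) = -46 + 37*(20*(-15)) = -46 + 37*(-300) = -46 - 11100 = -11146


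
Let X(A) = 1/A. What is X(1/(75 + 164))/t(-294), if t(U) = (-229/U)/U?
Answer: -20658204/229 ≈ -90211.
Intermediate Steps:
t(U) = -229/U²
X(1/(75 + 164))/t(-294) = 1/((1/(75 + 164))*((-229/(-294)²))) = 1/((1/239)*((-229*1/86436))) = 1/((1/239)*(-229/86436)) = 239*(-86436/229) = -20658204/229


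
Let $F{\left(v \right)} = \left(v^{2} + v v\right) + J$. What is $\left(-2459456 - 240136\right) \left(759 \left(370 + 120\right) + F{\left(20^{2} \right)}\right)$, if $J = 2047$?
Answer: $-1873400765544$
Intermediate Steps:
$F{\left(v \right)} = 2047 + 2 v^{2}$ ($F{\left(v \right)} = \left(v^{2} + v v\right) + 2047 = \left(v^{2} + v^{2}\right) + 2047 = 2 v^{2} + 2047 = 2047 + 2 v^{2}$)
$\left(-2459456 - 240136\right) \left(759 \left(370 + 120\right) + F{\left(20^{2} \right)}\right) = \left(-2459456 - 240136\right) \left(759 \left(370 + 120\right) + \left(2047 + 2 \left(20^{2}\right)^{2}\right)\right) = - 2699592 \left(759 \cdot 490 + \left(2047 + 2 \cdot 400^{2}\right)\right) = - 2699592 \left(371910 + \left(2047 + 2 \cdot 160000\right)\right) = - 2699592 \left(371910 + \left(2047 + 320000\right)\right) = - 2699592 \left(371910 + 322047\right) = \left(-2699592\right) 693957 = -1873400765544$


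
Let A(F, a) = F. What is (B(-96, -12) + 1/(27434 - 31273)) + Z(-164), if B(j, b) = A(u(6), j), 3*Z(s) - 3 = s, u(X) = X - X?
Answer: -618082/11517 ≈ -53.667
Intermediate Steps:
u(X) = 0
Z(s) = 1 + s/3
B(j, b) = 0
(B(-96, -12) + 1/(27434 - 31273)) + Z(-164) = (0 + 1/(27434 - 31273)) + (1 + (⅓)*(-164)) = (0 + 1/(-3839)) + (1 - 164/3) = (0 - 1/3839) - 161/3 = -1/3839 - 161/3 = -618082/11517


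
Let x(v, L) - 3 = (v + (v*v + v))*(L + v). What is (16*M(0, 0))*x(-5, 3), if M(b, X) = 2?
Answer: -864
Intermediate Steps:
x(v, L) = 3 + (L + v)*(v**2 + 2*v) (x(v, L) = 3 + (v + (v*v + v))*(L + v) = 3 + (v + (v**2 + v))*(L + v) = 3 + (v + (v + v**2))*(L + v) = 3 + (v**2 + 2*v)*(L + v) = 3 + (L + v)*(v**2 + 2*v))
(16*M(0, 0))*x(-5, 3) = (16*2)*(3 + (-5)**3 + 2*(-5)**2 + 3*(-5)**2 + 2*3*(-5)) = 32*(3 - 125 + 2*25 + 3*25 - 30) = 32*(3 - 125 + 50 + 75 - 30) = 32*(-27) = -864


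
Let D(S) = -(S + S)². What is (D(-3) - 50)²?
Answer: 7396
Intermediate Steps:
D(S) = -4*S² (D(S) = -(2*S)² = -4*S²)
(D(-3) - 50)² = (-4*(-3)² - 50)² = (-4*9 - 50)² = (-36 - 50)² = (-86)² = 7396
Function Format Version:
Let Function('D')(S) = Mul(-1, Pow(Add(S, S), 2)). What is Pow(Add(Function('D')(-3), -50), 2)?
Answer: 7396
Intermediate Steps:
Function('D')(S) = Mul(-4, Pow(S, 2)) (Function('D')(S) = Mul(-1, Pow(Mul(2, S), 2)) = Mul(-1, Mul(4, Pow(S, 2))) = Mul(-4, Pow(S, 2)))
Pow(Add(Function('D')(-3), -50), 2) = Pow(Add(Mul(-4, Pow(-3, 2)), -50), 2) = Pow(Add(Mul(-4, 9), -50), 2) = Pow(Add(-36, -50), 2) = Pow(-86, 2) = 7396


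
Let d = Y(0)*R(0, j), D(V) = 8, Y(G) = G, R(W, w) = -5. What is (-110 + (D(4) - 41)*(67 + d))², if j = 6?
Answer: 5387041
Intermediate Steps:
d = 0 (d = 0*(-5) = 0)
(-110 + (D(4) - 41)*(67 + d))² = (-110 + (8 - 41)*(67 + 0))² = (-110 - 33*67)² = (-110 - 2211)² = (-2321)² = 5387041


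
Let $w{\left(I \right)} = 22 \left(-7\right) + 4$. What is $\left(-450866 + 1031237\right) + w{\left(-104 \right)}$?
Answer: $580221$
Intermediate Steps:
$w{\left(I \right)} = -150$ ($w{\left(I \right)} = -154 + 4 = -150$)
$\left(-450866 + 1031237\right) + w{\left(-104 \right)} = \left(-450866 + 1031237\right) - 150 = 580371 - 150 = 580221$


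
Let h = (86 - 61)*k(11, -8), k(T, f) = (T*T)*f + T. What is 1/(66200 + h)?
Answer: 1/42275 ≈ 2.3655e-5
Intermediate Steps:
k(T, f) = T + f*T² (k(T, f) = T²*f + T = f*T² + T = T + f*T²)
h = -23925 (h = (86 - 61)*(11*(1 + 11*(-8))) = 25*(11*(1 - 88)) = 25*(11*(-87)) = 25*(-957) = -23925)
1/(66200 + h) = 1/(66200 - 23925) = 1/42275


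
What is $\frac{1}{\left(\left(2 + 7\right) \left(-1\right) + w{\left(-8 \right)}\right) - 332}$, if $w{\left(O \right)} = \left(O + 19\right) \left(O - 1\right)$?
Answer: $- \frac{1}{440} \approx -0.0022727$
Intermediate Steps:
$w{\left(O \right)} = \left(-1 + O\right) \left(19 + O\right)$ ($w{\left(O \right)} = \left(19 + O\right) \left(-1 + O\right) = \left(-1 + O\right) \left(19 + O\right)$)
$\frac{1}{\left(\left(2 + 7\right) \left(-1\right) + w{\left(-8 \right)}\right) - 332} = \frac{1}{\left(\left(2 + 7\right) \left(-1\right) + \left(-19 + \left(-8\right)^{2} + 18 \left(-8\right)\right)\right) - 332} = \frac{1}{\left(9 \left(-1\right) - 99\right) - 332} = \frac{1}{\left(-9 - 99\right) - 332} = \frac{1}{-108 - 332} = \frac{1}{-440} = - \frac{1}{440}$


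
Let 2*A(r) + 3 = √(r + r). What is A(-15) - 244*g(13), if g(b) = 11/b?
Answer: -5407/26 + I*√30/2 ≈ -207.96 + 2.7386*I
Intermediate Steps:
A(r) = -3/2 + √2*√r/2 (A(r) = -3/2 + √(r + r)/2 = -3/2 + √(2*r)/2 = -3/2 + (√2*√r)/2 = -3/2 + √2*√r/2)
A(-15) - 244*g(13) = (-3/2 + √2*√(-15)/2) - 2684/13 = (-3/2 + √2*(I*√15)/2) - 2684/13 = (-3/2 + I*√30/2) - 244*11/13 = (-3/2 + I*√30/2) - 2684/13 = -5407/26 + I*√30/2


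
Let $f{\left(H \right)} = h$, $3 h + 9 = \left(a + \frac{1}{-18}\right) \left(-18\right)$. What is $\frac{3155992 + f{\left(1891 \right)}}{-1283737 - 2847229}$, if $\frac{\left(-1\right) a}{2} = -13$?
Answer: $- \frac{676250}{885207} \approx -0.76395$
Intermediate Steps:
$a = 26$ ($a = \left(-2\right) \left(-13\right) = 26$)
$h = - \frac{476}{3}$ ($h = -3 + \frac{\left(26 + \frac{1}{-18}\right) \left(-18\right)}{3} = -3 + \frac{\left(26 - \frac{1}{18}\right) \left(-18\right)}{3} = -3 + \frac{\frac{467}{18} \left(-18\right)}{3} = -3 + \frac{1}{3} \left(-467\right) = -3 - \frac{467}{3} = - \frac{476}{3} \approx -158.67$)
$f{\left(H \right)} = - \frac{476}{3}$
$\frac{3155992 + f{\left(1891 \right)}}{-1283737 - 2847229} = \frac{3155992 - \frac{476}{3}}{-1283737 - 2847229} = \frac{9467500}{3 \left(-4130966\right)} = \frac{9467500}{3} \left(- \frac{1}{4130966}\right) = - \frac{676250}{885207}$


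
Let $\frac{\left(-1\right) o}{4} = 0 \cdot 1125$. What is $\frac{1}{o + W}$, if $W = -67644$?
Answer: $- \frac{1}{67644} \approx -1.4783 \cdot 10^{-5}$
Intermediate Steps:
$o = 0$ ($o = - 4 \cdot 0 \cdot 1125 = \left(-4\right) 0 = 0$)
$\frac{1}{o + W} = \frac{1}{0 - 67644} = \frac{1}{-67644} = - \frac{1}{67644}$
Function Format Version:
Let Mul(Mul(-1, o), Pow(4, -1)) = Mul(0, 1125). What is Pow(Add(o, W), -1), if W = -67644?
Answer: Rational(-1, 67644) ≈ -1.4783e-5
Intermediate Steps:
o = 0 (o = Mul(-4, Mul(0, 1125)) = Mul(-4, 0) = 0)
Pow(Add(o, W), -1) = Pow(Add(0, -67644), -1) = Pow(-67644, -1) = Rational(-1, 67644)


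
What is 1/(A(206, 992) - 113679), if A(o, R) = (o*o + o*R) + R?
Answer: 1/134101 ≈ 7.4571e-6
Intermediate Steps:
A(o, R) = R + o² + R*o (A(o, R) = (o² + R*o) + R = R + o² + R*o)
1/(A(206, 992) - 113679) = 1/((992 + 206² + 992*206) - 113679) = 1/((992 + 42436 + 204352) - 113679) = 1/(247780 - 113679) = 1/134101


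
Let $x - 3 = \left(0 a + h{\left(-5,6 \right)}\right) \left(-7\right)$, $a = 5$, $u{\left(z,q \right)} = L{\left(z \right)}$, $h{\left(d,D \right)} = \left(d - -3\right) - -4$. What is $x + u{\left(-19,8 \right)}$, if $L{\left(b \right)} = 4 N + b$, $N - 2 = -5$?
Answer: $-42$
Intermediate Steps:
$N = -3$ ($N = 2 - 5 = -3$)
$h{\left(d,D \right)} = 7 + d$ ($h{\left(d,D \right)} = \left(d + 3\right) + 4 = \left(3 + d\right) + 4 = 7 + d$)
$L{\left(b \right)} = -12 + b$ ($L{\left(b \right)} = 4 \left(-3\right) + b = -12 + b$)
$u{\left(z,q \right)} = -12 + z$
$x = -11$ ($x = 3 + \left(0 \cdot 5 + \left(7 - 5\right)\right) \left(-7\right) = 3 + \left(0 + 2\right) \left(-7\right) = 3 + 2 \left(-7\right) = 3 - 14 = -11$)
$x + u{\left(-19,8 \right)} = -11 - 31 = -42$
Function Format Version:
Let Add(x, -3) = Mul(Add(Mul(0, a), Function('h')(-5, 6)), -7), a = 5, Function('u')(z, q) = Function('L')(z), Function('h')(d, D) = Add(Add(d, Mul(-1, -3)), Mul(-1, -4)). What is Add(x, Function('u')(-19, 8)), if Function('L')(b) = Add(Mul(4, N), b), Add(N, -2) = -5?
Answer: -42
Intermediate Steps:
N = -3 (N = Add(2, -5) = -3)
Function('h')(d, D) = Add(7, d) (Function('h')(d, D) = Add(Add(d, 3), 4) = Add(Add(3, d), 4) = Add(7, d))
Function('L')(b) = Add(-12, b) (Function('L')(b) = Add(Mul(4, -3), b) = Add(-12, b))
Function('u')(z, q) = Add(-12, z)
x = -11 (x = Add(3, Mul(Add(Mul(0, 5), Add(7, -5)), -7)) = Add(3, Mul(Add(0, 2), -7)) = Add(3, Mul(2, -7)) = Add(3, -14) = -11)
Add(x, Function('u')(-19, 8)) = Add(-11, Add(-12, -19)) = Add(-11, -31) = -42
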